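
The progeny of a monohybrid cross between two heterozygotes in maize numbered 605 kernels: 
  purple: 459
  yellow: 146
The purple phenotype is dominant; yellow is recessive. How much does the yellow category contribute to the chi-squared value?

For a monohybrid cross between heterozygotes with complete dominance, the expected phenotypic ratio is 3:1.
The 3:1 ratio has 4 parts, so with N = 605 the expected counts are:
  purple: 605 × 3/4 = 453.75
  yellow: 605 × 1/4 = 151.25
Contribution of yellow: (146 − 151.25)² / 151.25 = 0.1822

0.182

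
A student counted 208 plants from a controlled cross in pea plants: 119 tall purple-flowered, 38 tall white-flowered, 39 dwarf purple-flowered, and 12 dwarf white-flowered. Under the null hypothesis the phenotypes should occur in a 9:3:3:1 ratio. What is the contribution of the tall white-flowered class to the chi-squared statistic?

Total ratio parts = 16. Expected numbers out of 208:
  tall purple-flowered: 208 × 9/16 = 117
  tall white-flowered: 208 × 3/16 = 39
  dwarf purple-flowered: 208 × 3/16 = 39
  dwarf white-flowered: 208 × 1/16 = 13
Contribution of tall white-flowered: (38 − 39)² / 39 = 0.0256

0.026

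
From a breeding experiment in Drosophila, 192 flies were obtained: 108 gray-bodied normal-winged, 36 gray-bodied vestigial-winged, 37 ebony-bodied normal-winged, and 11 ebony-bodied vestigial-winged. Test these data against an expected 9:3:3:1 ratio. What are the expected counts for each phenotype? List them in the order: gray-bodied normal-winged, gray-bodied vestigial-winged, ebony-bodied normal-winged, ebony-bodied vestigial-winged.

108, 36, 36, 12

The 9:3:3:1 ratio has 16 parts, so with N = 192 the expected counts are:
  gray-bodied normal-winged: 192 × 9/16 = 108
  gray-bodied vestigial-winged: 192 × 3/16 = 36
  ebony-bodied normal-winged: 192 × 3/16 = 36
  ebony-bodied vestigial-winged: 192 × 1/16 = 12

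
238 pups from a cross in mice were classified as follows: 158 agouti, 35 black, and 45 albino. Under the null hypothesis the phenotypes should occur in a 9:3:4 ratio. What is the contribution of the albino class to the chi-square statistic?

Expected counts for N = 238 under a 9:3:4 ratio (total parts = 16):
  agouti: 238 × 9/16 = 133.875
  black: 238 × 3/16 = 44.625
  albino: 238 × 4/16 = 59.5
Contribution of albino: (45 − 59.5)² / 59.5 = 3.5336

3.534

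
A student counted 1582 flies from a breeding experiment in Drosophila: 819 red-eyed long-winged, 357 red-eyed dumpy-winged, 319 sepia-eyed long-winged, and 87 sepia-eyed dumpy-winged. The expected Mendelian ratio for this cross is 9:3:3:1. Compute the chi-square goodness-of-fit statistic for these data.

Total ratio parts = 16. Expected numbers out of 1582:
  red-eyed long-winged: 1582 × 9/16 = 889.875
  red-eyed dumpy-winged: 1582 × 3/16 = 296.625
  sepia-eyed long-winged: 1582 × 3/16 = 296.625
  sepia-eyed dumpy-winged: 1582 × 1/16 = 98.875
χ² = Σ (O − E)² / E
  red-eyed long-winged: (819 − 889.875)² / 889.875 = 5.6449
  red-eyed dumpy-winged: (357 − 296.625)² / 296.625 = 12.2887
  sepia-eyed long-winged: (319 − 296.625)² / 296.625 = 1.6878
  sepia-eyed dumpy-winged: (87 − 98.875)² / 98.875 = 1.4262
χ² = 5.6449 + 12.2887 + 1.6878 + 1.4262 = 21.0476 ≈ 21.048

21.048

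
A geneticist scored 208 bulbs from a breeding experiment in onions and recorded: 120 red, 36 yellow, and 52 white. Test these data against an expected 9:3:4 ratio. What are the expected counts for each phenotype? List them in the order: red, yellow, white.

The 9:3:4 ratio has 16 parts, so with N = 208 the expected counts are:
  red: 208 × 9/16 = 117
  yellow: 208 × 3/16 = 39
  white: 208 × 4/16 = 52

117, 39, 52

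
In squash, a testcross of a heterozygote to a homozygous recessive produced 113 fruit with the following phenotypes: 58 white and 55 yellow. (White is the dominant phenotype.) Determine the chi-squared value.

A testcross of a heterozygote (Aa × aa) gives a 1:1 phenotypic ratio.
The 1:1 ratio has 2 parts, so with N = 113 the expected counts are:
  white: 113 × 1/2 = 56.5
  yellow: 113 × 1/2 = 56.5
χ² = Σ (O − E)² / E
  white: (58 − 56.5)² / 56.5 = 0.0398
  yellow: (55 − 56.5)² / 56.5 = 0.0398
χ² = 0.0398 + 0.0398 = 0.0796 ≈ 0.080

0.080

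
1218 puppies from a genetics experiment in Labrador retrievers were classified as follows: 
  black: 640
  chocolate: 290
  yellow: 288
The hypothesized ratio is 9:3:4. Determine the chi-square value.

20.495

Under the 9:3:4 hypothesis (Σ ratio = 16, N = 1218):
  black: 1218 × 9/16 = 685.125
  chocolate: 1218 × 3/16 = 228.375
  yellow: 1218 × 4/16 = 304.5
χ² = Σ (O − E)² / E
  black: (640 − 685.125)² / 685.125 = 2.9721
  chocolate: (290 − 228.375)² / 228.375 = 16.6290
  yellow: (288 − 304.5)² / 304.5 = 0.8941
χ² = 2.9721 + 16.6290 + 0.8941 = 20.4952 ≈ 20.495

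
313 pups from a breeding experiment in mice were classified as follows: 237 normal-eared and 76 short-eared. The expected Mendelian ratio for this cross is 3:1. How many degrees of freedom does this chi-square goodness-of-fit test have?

1

A goodness-of-fit test with 2 phenotype classes has df = 2 − 1 = 1.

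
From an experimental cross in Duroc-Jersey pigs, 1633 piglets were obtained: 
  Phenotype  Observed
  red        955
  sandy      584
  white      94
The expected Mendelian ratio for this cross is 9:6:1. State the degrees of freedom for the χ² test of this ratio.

2

A goodness-of-fit test with 3 phenotype classes has df = 3 − 1 = 2.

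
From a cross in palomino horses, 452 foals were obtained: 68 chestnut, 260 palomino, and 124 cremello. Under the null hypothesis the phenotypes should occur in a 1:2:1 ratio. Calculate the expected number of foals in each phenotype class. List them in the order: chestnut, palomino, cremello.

Total ratio parts = 4. Expected numbers out of 452:
  chestnut: 452 × 1/4 = 113
  palomino: 452 × 2/4 = 226
  cremello: 452 × 1/4 = 113

113, 226, 113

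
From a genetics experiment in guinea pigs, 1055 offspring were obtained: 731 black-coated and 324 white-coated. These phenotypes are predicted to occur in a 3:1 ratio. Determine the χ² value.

18.351

The 3:1 ratio has 4 parts, so with N = 1055 the expected counts are:
  black-coated: 1055 × 3/4 = 791.25
  white-coated: 1055 × 1/4 = 263.75
χ² = Σ (O − E)² / E
  black-coated: (731 − 791.25)² / 791.25 = 4.5878
  white-coated: (324 − 263.75)² / 263.75 = 13.7633
χ² = 4.5878 + 13.7633 = 18.3511 ≈ 18.351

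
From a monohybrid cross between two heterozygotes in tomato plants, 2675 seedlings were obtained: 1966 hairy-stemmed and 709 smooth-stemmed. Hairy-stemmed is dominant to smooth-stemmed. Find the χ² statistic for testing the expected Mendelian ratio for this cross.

For a monohybrid cross between heterozygotes with complete dominance, the expected phenotypic ratio is 3:1.
Under the 3:1 hypothesis (Σ ratio = 4, N = 2675):
  hairy-stemmed: 2675 × 3/4 = 2006.25
  smooth-stemmed: 2675 × 1/4 = 668.75
χ² = Σ (O − E)² / E
  hairy-stemmed: (1966 − 2006.25)² / 2006.25 = 0.8075
  smooth-stemmed: (709 − 668.75)² / 668.75 = 2.4225
χ² = 0.8075 + 2.4225 = 3.230

3.230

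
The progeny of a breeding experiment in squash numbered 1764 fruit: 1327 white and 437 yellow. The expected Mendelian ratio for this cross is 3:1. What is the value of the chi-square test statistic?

0.048

Expected counts for N = 1764 under a 3:1 ratio (total parts = 4):
  white: 1764 × 3/4 = 1323
  yellow: 1764 × 1/4 = 441
χ² = Σ (O − E)² / E
  white: (1327 − 1323)² / 1323 = 0.0121
  yellow: (437 − 441)² / 441 = 0.0363
χ² = 0.0121 + 0.0363 = 0.0484 ≈ 0.048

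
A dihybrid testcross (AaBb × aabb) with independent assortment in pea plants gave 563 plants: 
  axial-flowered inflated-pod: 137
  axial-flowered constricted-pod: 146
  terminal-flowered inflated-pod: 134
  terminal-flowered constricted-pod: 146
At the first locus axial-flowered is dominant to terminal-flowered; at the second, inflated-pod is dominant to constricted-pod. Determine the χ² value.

A dihybrid testcross with independent assortment gives a 1:1:1:1 ratio.
The 1:1:1:1 ratio has 4 parts, so with N = 563 the expected counts are:
  axial-flowered inflated-pod: 563 × 1/4 = 140.75
  axial-flowered constricted-pod: 563 × 1/4 = 140.75
  terminal-flowered inflated-pod: 563 × 1/4 = 140.75
  terminal-flowered constricted-pod: 563 × 1/4 = 140.75
χ² = Σ (O − E)² / E
  axial-flowered inflated-pod: (137 − 140.75)² / 140.75 = 0.0999
  axial-flowered constricted-pod: (146 − 140.75)² / 140.75 = 0.1958
  terminal-flowered inflated-pod: (134 − 140.75)² / 140.75 = 0.3237
  terminal-flowered constricted-pod: (146 − 140.75)² / 140.75 = 0.1958
χ² = 0.0999 + 0.1958 + 0.3237 + 0.1958 = 0.8152 ≈ 0.815

0.815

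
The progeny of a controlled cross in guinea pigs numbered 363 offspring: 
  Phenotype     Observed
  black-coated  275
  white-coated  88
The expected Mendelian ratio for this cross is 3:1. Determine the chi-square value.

The 3:1 ratio has 4 parts, so with N = 363 the expected counts are:
  black-coated: 363 × 3/4 = 272.25
  white-coated: 363 × 1/4 = 90.75
χ² = Σ (O − E)² / E
  black-coated: (275 − 272.25)² / 272.25 = 0.0278
  white-coated: (88 − 90.75)² / 90.75 = 0.0833
χ² = 0.0278 + 0.0833 = 0.1111 ≈ 0.111

0.111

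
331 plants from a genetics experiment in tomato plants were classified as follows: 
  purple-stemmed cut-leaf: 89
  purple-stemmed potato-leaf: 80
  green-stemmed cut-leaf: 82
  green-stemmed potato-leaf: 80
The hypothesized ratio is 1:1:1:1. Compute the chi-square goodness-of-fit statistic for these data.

0.662

Under the 1:1:1:1 hypothesis (Σ ratio = 4, N = 331):
  purple-stemmed cut-leaf: 331 × 1/4 = 82.75
  purple-stemmed potato-leaf: 331 × 1/4 = 82.75
  green-stemmed cut-leaf: 331 × 1/4 = 82.75
  green-stemmed potato-leaf: 331 × 1/4 = 82.75
χ² = Σ (O − E)² / E
  purple-stemmed cut-leaf: (89 − 82.75)² / 82.75 = 0.4721
  purple-stemmed potato-leaf: (80 − 82.75)² / 82.75 = 0.0914
  green-stemmed cut-leaf: (82 − 82.75)² / 82.75 = 0.0068
  green-stemmed potato-leaf: (80 − 82.75)² / 82.75 = 0.0914
χ² = 0.4721 + 0.0914 + 0.0068 + 0.0914 = 0.6617 ≈ 0.662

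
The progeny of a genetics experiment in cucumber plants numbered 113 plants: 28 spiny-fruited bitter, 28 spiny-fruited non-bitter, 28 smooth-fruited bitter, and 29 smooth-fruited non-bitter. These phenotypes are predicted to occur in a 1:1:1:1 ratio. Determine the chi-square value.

0.027

Total ratio parts = 4. Expected numbers out of 113:
  spiny-fruited bitter: 113 × 1/4 = 28.25
  spiny-fruited non-bitter: 113 × 1/4 = 28.25
  smooth-fruited bitter: 113 × 1/4 = 28.25
  smooth-fruited non-bitter: 113 × 1/4 = 28.25
χ² = Σ (O − E)² / E
  spiny-fruited bitter: (28 − 28.25)² / 28.25 = 0.0022
  spiny-fruited non-bitter: (28 − 28.25)² / 28.25 = 0.0022
  smooth-fruited bitter: (28 − 28.25)² / 28.25 = 0.0022
  smooth-fruited non-bitter: (29 − 28.25)² / 28.25 = 0.0199
χ² = 0.0022 + 0.0022 + 0.0022 + 0.0199 = 0.0265 ≈ 0.027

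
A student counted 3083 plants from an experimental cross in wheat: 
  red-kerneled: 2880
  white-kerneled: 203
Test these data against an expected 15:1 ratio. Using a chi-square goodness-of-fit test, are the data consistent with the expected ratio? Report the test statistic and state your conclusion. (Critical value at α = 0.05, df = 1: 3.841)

Total ratio parts = 16. Expected numbers out of 3083:
  red-kerneled: 3083 × 15/16 = 2890.3125
  white-kerneled: 3083 × 1/16 = 192.6875
χ² = Σ (O − E)² / E
  red-kerneled: (2880 − 2890.3125)² / 2890.3125 = 0.0368
  white-kerneled: (203 − 192.6875)² / 192.6875 = 0.5519
χ² = 0.0368 + 0.5519 = 0.5887 ≈ 0.589
Degrees of freedom = 2 − 1 = 1; critical value at α = 0.05 is 3.841.
Since 0.589 < 3.841, we fail to reject the null hypothesis — the data are consistent with the 15:1 ratio.

0.589; consistent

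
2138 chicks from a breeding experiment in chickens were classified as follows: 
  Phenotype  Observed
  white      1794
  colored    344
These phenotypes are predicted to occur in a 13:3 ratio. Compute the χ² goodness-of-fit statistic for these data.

9.931

Under the 13:3 hypothesis (Σ ratio = 16, N = 2138):
  white: 2138 × 13/16 = 1737.125
  colored: 2138 × 3/16 = 400.875
χ² = Σ (O − E)² / E
  white: (1794 − 1737.125)² / 1737.125 = 1.8621
  colored: (344 − 400.875)² / 400.875 = 8.0693
χ² = 1.8621 + 8.0693 = 9.9314 ≈ 9.931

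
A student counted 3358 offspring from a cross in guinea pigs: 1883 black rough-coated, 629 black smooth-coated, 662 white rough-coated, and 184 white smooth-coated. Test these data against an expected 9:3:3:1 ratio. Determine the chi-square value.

Total ratio parts = 16. Expected numbers out of 3358:
  black rough-coated: 3358 × 9/16 = 1888.875
  black smooth-coated: 3358 × 3/16 = 629.625
  white rough-coated: 3358 × 3/16 = 629.625
  white smooth-coated: 3358 × 1/16 = 209.875
χ² = Σ (O − E)² / E
  black rough-coated: (1883 − 1888.875)² / 1888.875 = 0.0183
  black smooth-coated: (629 − 629.625)² / 629.625 = 0.0006
  white rough-coated: (662 − 629.625)² / 629.625 = 1.6647
  white smooth-coated: (184 − 209.875)² / 209.875 = 3.1901
χ² = 0.0183 + 0.0006 + 1.6647 + 3.1901 = 4.8737 ≈ 4.874

4.874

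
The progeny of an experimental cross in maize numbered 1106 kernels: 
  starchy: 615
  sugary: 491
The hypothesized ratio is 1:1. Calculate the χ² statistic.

13.902

Under the 1:1 hypothesis (Σ ratio = 2, N = 1106):
  starchy: 1106 × 1/2 = 553
  sugary: 1106 × 1/2 = 553
χ² = Σ (O − E)² / E
  starchy: (615 − 553)² / 553 = 6.9512
  sugary: (491 − 553)² / 553 = 6.9512
χ² = 6.9512 + 6.9512 = 13.9024 ≈ 13.902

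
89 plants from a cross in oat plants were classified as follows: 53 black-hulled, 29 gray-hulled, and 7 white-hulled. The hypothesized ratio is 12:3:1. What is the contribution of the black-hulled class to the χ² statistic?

Total ratio parts = 16. Expected numbers out of 89:
  black-hulled: 89 × 12/16 = 66.75
  gray-hulled: 89 × 3/16 = 16.6875
  white-hulled: 89 × 1/16 = 5.5625
Contribution of black-hulled: (53 − 66.75)² / 66.75 = 2.8324

2.832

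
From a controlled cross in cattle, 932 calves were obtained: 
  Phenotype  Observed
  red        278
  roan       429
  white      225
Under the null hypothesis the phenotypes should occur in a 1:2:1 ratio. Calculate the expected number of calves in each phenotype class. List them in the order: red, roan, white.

Expected counts for N = 932 under a 1:2:1 ratio (total parts = 4):
  red: 932 × 1/4 = 233
  roan: 932 × 2/4 = 466
  white: 932 × 1/4 = 233

233, 466, 233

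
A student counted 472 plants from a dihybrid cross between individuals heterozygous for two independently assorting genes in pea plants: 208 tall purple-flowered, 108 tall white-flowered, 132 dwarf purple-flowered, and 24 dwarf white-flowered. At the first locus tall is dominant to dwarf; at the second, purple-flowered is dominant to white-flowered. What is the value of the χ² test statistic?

39.156

A dihybrid F₂ with independent assortment and complete dominance at both loci gives a 9:3:3:1 phenotypic ratio.
Total ratio parts = 16. Expected numbers out of 472:
  tall purple-flowered: 472 × 9/16 = 265.5
  tall white-flowered: 472 × 3/16 = 88.5
  dwarf purple-flowered: 472 × 3/16 = 88.5
  dwarf white-flowered: 472 × 1/16 = 29.5
χ² = Σ (O − E)² / E
  tall purple-flowered: (208 − 265.5)² / 265.5 = 12.4529
  tall white-flowered: (108 − 88.5)² / 88.5 = 4.2966
  dwarf purple-flowered: (132 − 88.5)² / 88.5 = 21.3814
  dwarf white-flowered: (24 − 29.5)² / 29.5 = 1.0254
χ² = 12.4529 + 4.2966 + 21.3814 + 1.0254 = 39.1563 ≈ 39.156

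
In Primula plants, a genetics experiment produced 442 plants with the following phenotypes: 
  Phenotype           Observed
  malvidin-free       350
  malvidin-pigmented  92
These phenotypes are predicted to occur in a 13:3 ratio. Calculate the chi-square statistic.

Under the 13:3 hypothesis (Σ ratio = 16, N = 442):
  malvidin-free: 442 × 13/16 = 359.125
  malvidin-pigmented: 442 × 3/16 = 82.875
χ² = Σ (O − E)² / E
  malvidin-free: (350 − 359.125)² / 359.125 = 0.2319
  malvidin-pigmented: (92 − 82.875)² / 82.875 = 1.0047
χ² = 0.2319 + 1.0047 = 1.2366 ≈ 1.237

1.237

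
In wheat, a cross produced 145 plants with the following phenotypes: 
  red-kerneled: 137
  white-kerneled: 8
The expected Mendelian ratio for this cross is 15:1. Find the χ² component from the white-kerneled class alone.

Total ratio parts = 16. Expected numbers out of 145:
  red-kerneled: 145 × 15/16 = 135.9375
  white-kerneled: 145 × 1/16 = 9.0625
Contribution of white-kerneled: (8 − 9.0625)² / 9.0625 = 0.1246

0.125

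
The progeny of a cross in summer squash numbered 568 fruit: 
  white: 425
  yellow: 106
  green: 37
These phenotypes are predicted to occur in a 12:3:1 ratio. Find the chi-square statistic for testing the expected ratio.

0.068

Total ratio parts = 16. Expected numbers out of 568:
  white: 568 × 12/16 = 426
  yellow: 568 × 3/16 = 106.5
  green: 568 × 1/16 = 35.5
χ² = Σ (O − E)² / E
  white: (425 − 426)² / 426 = 0.0023
  yellow: (106 − 106.5)² / 106.5 = 0.0023
  green: (37 − 35.5)² / 35.5 = 0.0634
χ² = 0.0023 + 0.0023 + 0.0634 = 0.068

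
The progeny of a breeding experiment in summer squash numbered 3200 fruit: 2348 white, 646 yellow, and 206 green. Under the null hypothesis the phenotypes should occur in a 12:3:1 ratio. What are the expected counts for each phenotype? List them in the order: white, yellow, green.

The 12:3:1 ratio has 16 parts, so with N = 3200 the expected counts are:
  white: 3200 × 12/16 = 2400
  yellow: 3200 × 3/16 = 600
  green: 3200 × 1/16 = 200

2400, 600, 200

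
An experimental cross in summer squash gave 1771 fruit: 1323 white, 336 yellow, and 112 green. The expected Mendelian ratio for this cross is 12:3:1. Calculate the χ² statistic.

The 12:3:1 ratio has 16 parts, so with N = 1771 the expected counts are:
  white: 1771 × 12/16 = 1328.25
  yellow: 1771 × 3/16 = 332.0625
  green: 1771 × 1/16 = 110.6875
χ² = Σ (O − E)² / E
  white: (1323 − 1328.25)² / 1328.25 = 0.0208
  yellow: (336 − 332.0625)² / 332.0625 = 0.0467
  green: (112 − 110.6875)² / 110.6875 = 0.0156
χ² = 0.0208 + 0.0467 + 0.0156 = 0.0831 ≈ 0.083

0.083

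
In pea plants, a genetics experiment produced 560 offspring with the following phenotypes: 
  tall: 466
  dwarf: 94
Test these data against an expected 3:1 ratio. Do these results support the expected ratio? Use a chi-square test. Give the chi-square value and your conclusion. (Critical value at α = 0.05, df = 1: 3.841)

Total ratio parts = 4. Expected numbers out of 560:
  tall: 560 × 3/4 = 420
  dwarf: 560 × 1/4 = 140
χ² = Σ (O − E)² / E
  tall: (466 − 420)² / 420 = 5.0381
  dwarf: (94 − 140)² / 140 = 15.1143
χ² = 5.0381 + 15.1143 = 20.1524 ≈ 20.152
Degrees of freedom = 2 − 1 = 1; critical value at α = 0.05 is 3.841.
Since 20.152 > 3.841, we reject the null hypothesis — the data do not fit the 3:1 ratio.

20.152; not consistent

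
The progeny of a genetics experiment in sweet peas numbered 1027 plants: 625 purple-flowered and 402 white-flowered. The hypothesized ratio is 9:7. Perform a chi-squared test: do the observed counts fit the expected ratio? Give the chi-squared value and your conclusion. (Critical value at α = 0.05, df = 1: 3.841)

Under the 9:7 hypothesis (Σ ratio = 16, N = 1027):
  purple-flowered: 1027 × 9/16 = 577.6875
  white-flowered: 1027 × 7/16 = 449.3125
χ² = Σ (O − E)² / E
  purple-flowered: (625 − 577.6875)² / 577.6875 = 3.8749
  white-flowered: (402 − 449.3125)² / 449.3125 = 4.9820
χ² = 3.8749 + 4.9820 = 8.8569 ≈ 8.857
Degrees of freedom = 2 − 1 = 1; critical value at α = 0.05 is 3.841.
Since 8.857 > 3.841, we reject the null hypothesis — the data do not fit the 9:7 ratio.

8.857; not consistent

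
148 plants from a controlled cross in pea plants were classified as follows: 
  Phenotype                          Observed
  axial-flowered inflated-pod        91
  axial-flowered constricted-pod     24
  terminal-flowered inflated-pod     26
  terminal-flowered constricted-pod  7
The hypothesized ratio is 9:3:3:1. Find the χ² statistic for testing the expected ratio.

1.886

Total ratio parts = 16. Expected numbers out of 148:
  axial-flowered inflated-pod: 148 × 9/16 = 83.25
  axial-flowered constricted-pod: 148 × 3/16 = 27.75
  terminal-flowered inflated-pod: 148 × 3/16 = 27.75
  terminal-flowered constricted-pod: 148 × 1/16 = 9.25
χ² = Σ (O − E)² / E
  axial-flowered inflated-pod: (91 − 83.25)² / 83.25 = 0.7215
  axial-flowered constricted-pod: (24 − 27.75)² / 27.75 = 0.5068
  terminal-flowered inflated-pod: (26 − 27.75)² / 27.75 = 0.1104
  terminal-flowered constricted-pod: (7 − 9.25)² / 9.25 = 0.5473
χ² = 0.7215 + 0.5068 + 0.1104 + 0.5473 = 1.886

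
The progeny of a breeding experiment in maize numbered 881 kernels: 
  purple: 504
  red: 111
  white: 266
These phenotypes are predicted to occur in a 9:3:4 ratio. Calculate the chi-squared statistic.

27.422

Under the 9:3:4 hypothesis (Σ ratio = 16, N = 881):
  purple: 881 × 9/16 = 495.5625
  red: 881 × 3/16 = 165.1875
  white: 881 × 4/16 = 220.25
χ² = Σ (O − E)² / E
  purple: (504 − 495.5625)² / 495.5625 = 0.1437
  red: (111 − 165.1875)² / 165.1875 = 17.7755
  white: (266 − 220.25)² / 220.25 = 9.5031
χ² = 0.1437 + 17.7755 + 9.5031 = 27.4223 ≈ 27.422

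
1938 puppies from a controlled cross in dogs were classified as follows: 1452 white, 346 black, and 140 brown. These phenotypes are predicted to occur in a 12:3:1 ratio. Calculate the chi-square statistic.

3.774

The 12:3:1 ratio has 16 parts, so with N = 1938 the expected counts are:
  white: 1938 × 12/16 = 1453.5
  black: 1938 × 3/16 = 363.375
  brown: 1938 × 1/16 = 121.125
χ² = Σ (O − E)² / E
  white: (1452 − 1453.5)² / 1453.5 = 0.0015
  black: (346 − 363.375)² / 363.375 = 0.8308
  brown: (140 − 121.125)² / 121.125 = 2.9413
χ² = 0.0015 + 0.8308 + 2.9413 = 3.7736 ≈ 3.774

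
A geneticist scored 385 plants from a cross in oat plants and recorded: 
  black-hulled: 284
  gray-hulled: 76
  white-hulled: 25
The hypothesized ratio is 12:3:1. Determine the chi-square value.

0.316

Total ratio parts = 16. Expected numbers out of 385:
  black-hulled: 385 × 12/16 = 288.75
  gray-hulled: 385 × 3/16 = 72.1875
  white-hulled: 385 × 1/16 = 24.0625
χ² = Σ (O − E)² / E
  black-hulled: (284 − 288.75)² / 288.75 = 0.0781
  gray-hulled: (76 − 72.1875)² / 72.1875 = 0.2014
  white-hulled: (25 − 24.0625)² / 24.0625 = 0.0365
χ² = 0.0781 + 0.2014 + 0.0365 = 0.316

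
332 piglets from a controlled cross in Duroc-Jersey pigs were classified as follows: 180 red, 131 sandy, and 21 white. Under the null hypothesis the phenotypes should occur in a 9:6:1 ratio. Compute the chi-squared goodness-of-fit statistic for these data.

0.586

Total ratio parts = 16. Expected numbers out of 332:
  red: 332 × 9/16 = 186.75
  sandy: 332 × 6/16 = 124.5
  white: 332 × 1/16 = 20.75
χ² = Σ (O − E)² / E
  red: (180 − 186.75)² / 186.75 = 0.2440
  sandy: (131 − 124.5)² / 124.5 = 0.3394
  white: (21 − 20.75)² / 20.75 = 0.0030
χ² = 0.2440 + 0.3394 + 0.0030 = 0.5864 ≈ 0.586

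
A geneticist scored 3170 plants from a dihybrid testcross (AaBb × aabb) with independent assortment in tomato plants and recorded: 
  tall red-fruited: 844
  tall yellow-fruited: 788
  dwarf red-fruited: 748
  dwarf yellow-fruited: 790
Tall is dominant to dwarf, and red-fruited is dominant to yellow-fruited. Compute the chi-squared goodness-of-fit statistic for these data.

5.879

A dihybrid testcross with independent assortment gives a 1:1:1:1 ratio.
Under the 1:1:1:1 hypothesis (Σ ratio = 4, N = 3170):
  tall red-fruited: 3170 × 1/4 = 792.5
  tall yellow-fruited: 3170 × 1/4 = 792.5
  dwarf red-fruited: 3170 × 1/4 = 792.5
  dwarf yellow-fruited: 3170 × 1/4 = 792.5
χ² = Σ (O − E)² / E
  tall red-fruited: (844 − 792.5)² / 792.5 = 3.3467
  tall yellow-fruited: (788 − 792.5)² / 792.5 = 0.0256
  dwarf red-fruited: (748 − 792.5)² / 792.5 = 2.4987
  dwarf yellow-fruited: (790 − 792.5)² / 792.5 = 0.0079
χ² = 3.3467 + 0.0256 + 2.4987 + 0.0079 = 5.8789 ≈ 5.879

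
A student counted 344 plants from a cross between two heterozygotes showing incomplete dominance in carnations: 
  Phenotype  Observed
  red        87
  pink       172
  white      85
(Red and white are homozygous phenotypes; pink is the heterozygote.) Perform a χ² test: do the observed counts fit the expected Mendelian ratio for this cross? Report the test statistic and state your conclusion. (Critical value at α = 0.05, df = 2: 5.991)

With incomplete dominance, a heterozygote × heterozygote cross gives a 1:2:1 phenotypic ratio.
The 1:2:1 ratio has 4 parts, so with N = 344 the expected counts are:
  red: 344 × 1/4 = 86
  pink: 344 × 2/4 = 172
  white: 344 × 1/4 = 86
χ² = Σ (O − E)² / E
  red: (87 − 86)² / 86 = 0.0116
  pink: (172 − 172)² / 172 = 0.0000
  white: (85 − 86)² / 86 = 0.0116
χ² = 0.0116 + 0.0000 + 0.0116 = 0.0232 ≈ 0.023
Degrees of freedom = 3 − 1 = 2; critical value at α = 0.05 is 5.991.
Since 0.023 < 5.991, we fail to reject the null hypothesis — the data are consistent with the 1:2:1 ratio.

0.023; consistent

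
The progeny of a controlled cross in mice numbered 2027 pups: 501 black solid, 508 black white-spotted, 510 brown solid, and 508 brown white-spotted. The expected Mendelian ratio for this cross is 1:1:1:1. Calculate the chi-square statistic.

0.092

The 1:1:1:1 ratio has 4 parts, so with N = 2027 the expected counts are:
  black solid: 2027 × 1/4 = 506.75
  black white-spotted: 2027 × 1/4 = 506.75
  brown solid: 2027 × 1/4 = 506.75
  brown white-spotted: 2027 × 1/4 = 506.75
χ² = Σ (O − E)² / E
  black solid: (501 − 506.75)² / 506.75 = 0.0652
  black white-spotted: (508 − 506.75)² / 506.75 = 0.0031
  brown solid: (510 − 506.75)² / 506.75 = 0.0208
  brown white-spotted: (508 − 506.75)² / 506.75 = 0.0031
χ² = 0.0652 + 0.0031 + 0.0208 + 0.0031 = 0.0922 ≈ 0.092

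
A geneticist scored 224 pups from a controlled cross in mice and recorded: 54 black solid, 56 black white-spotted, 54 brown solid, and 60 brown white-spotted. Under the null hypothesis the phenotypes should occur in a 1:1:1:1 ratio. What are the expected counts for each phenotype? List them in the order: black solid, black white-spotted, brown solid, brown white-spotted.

The 1:1:1:1 ratio has 4 parts, so with N = 224 the expected counts are:
  black solid: 224 × 1/4 = 56
  black white-spotted: 224 × 1/4 = 56
  brown solid: 224 × 1/4 = 56
  brown white-spotted: 224 × 1/4 = 56

56, 56, 56, 56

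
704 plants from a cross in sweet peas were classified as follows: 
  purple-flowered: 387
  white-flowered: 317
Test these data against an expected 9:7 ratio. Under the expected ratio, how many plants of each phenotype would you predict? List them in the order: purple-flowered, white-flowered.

396, 308

The 9:7 ratio has 16 parts, so with N = 704 the expected counts are:
  purple-flowered: 704 × 9/16 = 396
  white-flowered: 704 × 7/16 = 308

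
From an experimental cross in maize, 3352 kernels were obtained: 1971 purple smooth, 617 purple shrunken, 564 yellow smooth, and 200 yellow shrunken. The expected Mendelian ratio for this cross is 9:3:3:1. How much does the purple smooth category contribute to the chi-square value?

Expected counts for N = 3352 under a 9:3:3:1 ratio (total parts = 16):
  purple smooth: 3352 × 9/16 = 1885.5
  purple shrunken: 3352 × 3/16 = 628.5
  yellow smooth: 3352 × 3/16 = 628.5
  yellow shrunken: 3352 × 1/16 = 209.5
Contribution of purple smooth: (1971 − 1885.5)² / 1885.5 = 3.8771

3.877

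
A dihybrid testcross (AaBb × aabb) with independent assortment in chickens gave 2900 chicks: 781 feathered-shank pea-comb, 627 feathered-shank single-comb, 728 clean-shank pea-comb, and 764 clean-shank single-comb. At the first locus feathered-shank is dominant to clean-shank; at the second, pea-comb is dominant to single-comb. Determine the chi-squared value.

A dihybrid testcross with independent assortment gives a 1:1:1:1 ratio.
The 1:1:1:1 ratio has 4 parts, so with N = 2900 the expected counts are:
  feathered-shank pea-comb: 2900 × 1/4 = 725
  feathered-shank single-comb: 2900 × 1/4 = 725
  clean-shank pea-comb: 2900 × 1/4 = 725
  clean-shank single-comb: 2900 × 1/4 = 725
χ² = Σ (O − E)² / E
  feathered-shank pea-comb: (781 − 725)² / 725 = 4.3255
  feathered-shank single-comb: (627 − 725)² / 725 = 13.2469
  clean-shank pea-comb: (728 − 725)² / 725 = 0.0124
  clean-shank single-comb: (764 − 725)² / 725 = 2.0979
χ² = 4.3255 + 13.2469 + 0.0124 + 2.0979 = 19.6827 ≈ 19.683

19.683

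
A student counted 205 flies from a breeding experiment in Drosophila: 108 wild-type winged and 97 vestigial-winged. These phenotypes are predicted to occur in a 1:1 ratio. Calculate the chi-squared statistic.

0.590

Under the 1:1 hypothesis (Σ ratio = 2, N = 205):
  wild-type winged: 205 × 1/2 = 102.5
  vestigial-winged: 205 × 1/2 = 102.5
χ² = Σ (O − E)² / E
  wild-type winged: (108 − 102.5)² / 102.5 = 0.2951
  vestigial-winged: (97 − 102.5)² / 102.5 = 0.2951
χ² = 0.2951 + 0.2951 = 0.5902 ≈ 0.590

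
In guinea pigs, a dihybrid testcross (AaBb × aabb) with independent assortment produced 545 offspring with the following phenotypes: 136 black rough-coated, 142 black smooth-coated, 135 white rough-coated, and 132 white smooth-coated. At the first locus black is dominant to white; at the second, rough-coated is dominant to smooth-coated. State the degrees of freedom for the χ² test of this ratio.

A dihybrid testcross with independent assortment gives a 1:1:1:1 ratio.
A goodness-of-fit test with 4 phenotype classes has df = 4 − 1 = 3.

3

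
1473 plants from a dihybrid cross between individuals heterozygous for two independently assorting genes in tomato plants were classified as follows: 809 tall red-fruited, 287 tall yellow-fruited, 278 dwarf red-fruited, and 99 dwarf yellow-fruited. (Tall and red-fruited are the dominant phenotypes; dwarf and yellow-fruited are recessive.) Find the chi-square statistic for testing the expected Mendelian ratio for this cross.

1.420

A dihybrid F₂ with independent assortment and complete dominance at both loci gives a 9:3:3:1 phenotypic ratio.
Total ratio parts = 16. Expected numbers out of 1473:
  tall red-fruited: 1473 × 9/16 = 828.5625
  tall yellow-fruited: 1473 × 3/16 = 276.1875
  dwarf red-fruited: 1473 × 3/16 = 276.1875
  dwarf yellow-fruited: 1473 × 1/16 = 92.0625
χ² = Σ (O − E)² / E
  tall red-fruited: (809 − 828.5625)² / 828.5625 = 0.4619
  tall yellow-fruited: (287 − 276.1875)² / 276.1875 = 0.4233
  dwarf red-fruited: (278 − 276.1875)² / 276.1875 = 0.0119
  dwarf yellow-fruited: (99 − 92.0625)² / 92.0625 = 0.5228
χ² = 0.4619 + 0.4233 + 0.0119 + 0.5228 = 1.4199 ≈ 1.420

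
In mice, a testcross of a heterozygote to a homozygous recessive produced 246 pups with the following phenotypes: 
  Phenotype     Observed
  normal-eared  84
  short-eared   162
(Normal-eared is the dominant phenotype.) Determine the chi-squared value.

24.732

A testcross of a heterozygote (Aa × aa) gives a 1:1 phenotypic ratio.
Under the 1:1 hypothesis (Σ ratio = 2, N = 246):
  normal-eared: 246 × 1/2 = 123
  short-eared: 246 × 1/2 = 123
χ² = Σ (O − E)² / E
  normal-eared: (84 − 123)² / 123 = 12.3659
  short-eared: (162 − 123)² / 123 = 12.3659
χ² = 12.3659 + 12.3659 = 24.7318 ≈ 24.732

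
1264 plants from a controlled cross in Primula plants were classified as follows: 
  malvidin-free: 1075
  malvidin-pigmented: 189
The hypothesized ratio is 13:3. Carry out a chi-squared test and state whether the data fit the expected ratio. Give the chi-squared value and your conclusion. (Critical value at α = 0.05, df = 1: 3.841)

11.965; not consistent

The 13:3 ratio has 16 parts, so with N = 1264 the expected counts are:
  malvidin-free: 1264 × 13/16 = 1027
  malvidin-pigmented: 1264 × 3/16 = 237
χ² = Σ (O − E)² / E
  malvidin-free: (1075 − 1027)² / 1027 = 2.2434
  malvidin-pigmented: (189 − 237)² / 237 = 9.7215
χ² = 2.2434 + 9.7215 = 11.9649 ≈ 11.965
Degrees of freedom = 2 − 1 = 1; critical value at α = 0.05 is 3.841.
Since 11.965 > 3.841, we reject the null hypothesis — the data do not fit the 13:3 ratio.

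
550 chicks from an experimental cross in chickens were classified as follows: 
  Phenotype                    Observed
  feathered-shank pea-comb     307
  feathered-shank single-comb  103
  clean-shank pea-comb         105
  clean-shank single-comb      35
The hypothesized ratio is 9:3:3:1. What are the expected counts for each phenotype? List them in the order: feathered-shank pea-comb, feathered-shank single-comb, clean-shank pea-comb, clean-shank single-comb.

Under the 9:3:3:1 hypothesis (Σ ratio = 16, N = 550):
  feathered-shank pea-comb: 550 × 9/16 = 309.375
  feathered-shank single-comb: 550 × 3/16 = 103.125
  clean-shank pea-comb: 550 × 3/16 = 103.125
  clean-shank single-comb: 550 × 1/16 = 34.375

309.375, 103.125, 103.125, 34.375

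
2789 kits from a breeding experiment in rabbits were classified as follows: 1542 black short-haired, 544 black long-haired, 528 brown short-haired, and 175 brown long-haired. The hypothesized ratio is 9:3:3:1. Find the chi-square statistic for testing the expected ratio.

Under the 9:3:3:1 hypothesis (Σ ratio = 16, N = 2789):
  black short-haired: 2789 × 9/16 = 1568.8125
  black long-haired: 2789 × 3/16 = 522.9375
  brown short-haired: 2789 × 3/16 = 522.9375
  brown long-haired: 2789 × 1/16 = 174.3125
χ² = Σ (O − E)² / E
  black short-haired: (1542 − 1568.8125)² / 1568.8125 = 0.4583
  black long-haired: (544 − 522.9375)² / 522.9375 = 0.8483
  brown short-haired: (528 − 522.9375)² / 522.9375 = 0.0490
  brown long-haired: (175 − 174.3125)² / 174.3125 = 0.0027
χ² = 0.4583 + 0.8483 + 0.0490 + 0.0027 = 1.3583 ≈ 1.358

1.358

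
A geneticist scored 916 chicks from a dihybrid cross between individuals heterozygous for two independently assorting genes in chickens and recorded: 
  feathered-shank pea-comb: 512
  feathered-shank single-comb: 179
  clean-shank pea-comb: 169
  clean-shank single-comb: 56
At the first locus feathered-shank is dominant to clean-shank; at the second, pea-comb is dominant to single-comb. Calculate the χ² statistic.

A dihybrid F₂ with independent assortment and complete dominance at both loci gives a 9:3:3:1 phenotypic ratio.
Expected counts for N = 916 under a 9:3:3:1 ratio (total parts = 16):
  feathered-shank pea-comb: 916 × 9/16 = 515.25
  feathered-shank single-comb: 916 × 3/16 = 171.75
  clean-shank pea-comb: 916 × 3/16 = 171.75
  clean-shank single-comb: 916 × 1/16 = 57.25
χ² = Σ (O − E)² / E
  feathered-shank pea-comb: (512 − 515.25)² / 515.25 = 0.0205
  feathered-shank single-comb: (179 − 171.75)² / 171.75 = 0.3060
  clean-shank pea-comb: (169 − 171.75)² / 171.75 = 0.0440
  clean-shank single-comb: (56 − 57.25)² / 57.25 = 0.0273
χ² = 0.0205 + 0.3060 + 0.0440 + 0.0273 = 0.3978 ≈ 0.398

0.398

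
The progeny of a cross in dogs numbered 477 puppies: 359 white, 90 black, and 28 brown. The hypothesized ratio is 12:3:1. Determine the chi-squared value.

The 12:3:1 ratio has 16 parts, so with N = 477 the expected counts are:
  white: 477 × 12/16 = 357.75
  black: 477 × 3/16 = 89.4375
  brown: 477 × 1/16 = 29.8125
χ² = Σ (O − E)² / E
  white: (359 − 357.75)² / 357.75 = 0.0044
  black: (90 − 89.4375)² / 89.4375 = 0.0035
  brown: (28 − 29.8125)² / 29.8125 = 0.1102
χ² = 0.0044 + 0.0035 + 0.1102 = 0.1181 ≈ 0.118

0.118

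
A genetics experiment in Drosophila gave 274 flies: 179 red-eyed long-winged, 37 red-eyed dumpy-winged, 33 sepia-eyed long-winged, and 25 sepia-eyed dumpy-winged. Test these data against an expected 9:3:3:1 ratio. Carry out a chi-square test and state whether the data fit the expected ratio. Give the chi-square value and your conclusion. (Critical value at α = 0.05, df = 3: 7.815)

Under the 9:3:3:1 hypothesis (Σ ratio = 16, N = 274):
  red-eyed long-winged: 274 × 9/16 = 154.125
  red-eyed dumpy-winged: 274 × 3/16 = 51.375
  sepia-eyed long-winged: 274 × 3/16 = 51.375
  sepia-eyed dumpy-winged: 274 × 1/16 = 17.125
χ² = Σ (O − E)² / E
  red-eyed long-winged: (179 − 154.125)² / 154.125 = 4.0147
  red-eyed dumpy-winged: (37 − 51.375)² / 51.375 = 4.0222
  sepia-eyed long-winged: (33 − 51.375)² / 51.375 = 6.5721
  sepia-eyed dumpy-winged: (25 − 17.125)² / 17.125 = 3.6214
χ² = 4.0147 + 4.0222 + 6.5721 + 3.6214 = 18.2304 ≈ 18.230
Degrees of freedom = 4 − 1 = 3; critical value at α = 0.05 is 7.815.
Since 18.230 > 7.815, we reject the null hypothesis — the data do not fit the 9:3:3:1 ratio.

18.230; not consistent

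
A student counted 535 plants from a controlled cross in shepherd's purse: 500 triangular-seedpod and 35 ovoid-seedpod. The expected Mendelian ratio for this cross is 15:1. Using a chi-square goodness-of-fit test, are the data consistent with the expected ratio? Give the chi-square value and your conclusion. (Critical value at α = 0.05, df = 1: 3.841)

0.078; consistent

Under the 15:1 hypothesis (Σ ratio = 16, N = 535):
  triangular-seedpod: 535 × 15/16 = 501.5625
  ovoid-seedpod: 535 × 1/16 = 33.4375
χ² = Σ (O − E)² / E
  triangular-seedpod: (500 − 501.5625)² / 501.5625 = 0.0049
  ovoid-seedpod: (35 − 33.4375)² / 33.4375 = 0.0730
χ² = 0.0049 + 0.0730 = 0.0779 ≈ 0.078
Degrees of freedom = 2 − 1 = 1; critical value at α = 0.05 is 3.841.
Since 0.078 < 3.841, we fail to reject the null hypothesis — the data are consistent with the 15:1 ratio.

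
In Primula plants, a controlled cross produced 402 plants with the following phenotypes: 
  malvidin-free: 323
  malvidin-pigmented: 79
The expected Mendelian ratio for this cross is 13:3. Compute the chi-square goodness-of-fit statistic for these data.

0.215

Expected counts for N = 402 under a 13:3 ratio (total parts = 16):
  malvidin-free: 402 × 13/16 = 326.625
  malvidin-pigmented: 402 × 3/16 = 75.375
χ² = Σ (O − E)² / E
  malvidin-free: (323 − 326.625)² / 326.625 = 0.0402
  malvidin-pigmented: (79 − 75.375)² / 75.375 = 0.1743
χ² = 0.0402 + 0.1743 = 0.2145 ≈ 0.215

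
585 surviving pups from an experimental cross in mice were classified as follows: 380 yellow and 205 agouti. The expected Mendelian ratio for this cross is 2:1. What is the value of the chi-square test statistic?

0.769

The 2:1 ratio has 3 parts, so with N = 585 the expected counts are:
  yellow: 585 × 2/3 = 390
  agouti: 585 × 1/3 = 195
χ² = Σ (O − E)² / E
  yellow: (380 − 390)² / 390 = 0.2564
  agouti: (205 − 195)² / 195 = 0.5128
χ² = 0.2564 + 0.5128 = 0.7692 ≈ 0.769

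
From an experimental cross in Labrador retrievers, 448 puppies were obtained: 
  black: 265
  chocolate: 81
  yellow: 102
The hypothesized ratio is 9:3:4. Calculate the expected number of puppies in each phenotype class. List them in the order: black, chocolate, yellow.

Total ratio parts = 16. Expected numbers out of 448:
  black: 448 × 9/16 = 252
  chocolate: 448 × 3/16 = 84
  yellow: 448 × 4/16 = 112

252, 84, 112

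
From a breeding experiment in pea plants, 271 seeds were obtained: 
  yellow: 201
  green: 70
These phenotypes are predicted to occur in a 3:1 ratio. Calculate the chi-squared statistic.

0.100

The 3:1 ratio has 4 parts, so with N = 271 the expected counts are:
  yellow: 271 × 3/4 = 203.25
  green: 271 × 1/4 = 67.75
χ² = Σ (O − E)² / E
  yellow: (201 − 203.25)² / 203.25 = 0.0249
  green: (70 − 67.75)² / 67.75 = 0.0747
χ² = 0.0249 + 0.0747 = 0.0996 ≈ 0.100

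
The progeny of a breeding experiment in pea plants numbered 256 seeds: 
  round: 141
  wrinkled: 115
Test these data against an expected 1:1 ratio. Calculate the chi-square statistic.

Total ratio parts = 2. Expected numbers out of 256:
  round: 256 × 1/2 = 128
  wrinkled: 256 × 1/2 = 128
χ² = Σ (O − E)² / E
  round: (141 − 128)² / 128 = 1.3203
  wrinkled: (115 − 128)² / 128 = 1.3203
χ² = 1.3203 + 1.3203 = 2.6406 ≈ 2.641

2.641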